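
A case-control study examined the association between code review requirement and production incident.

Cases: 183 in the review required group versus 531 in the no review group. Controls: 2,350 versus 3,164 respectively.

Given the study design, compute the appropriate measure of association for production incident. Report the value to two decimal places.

From the description: a = 183, b = 2350, c = 531, d = 3164.
This is a case-control study: participants were sampled on outcome status, so risks in the source population cannot be estimated directly — relative risk is not valid here. The odds ratio is the appropriate measure.
OR = (a·d)/(b·c) = (183 × 3164) / (2350 × 531) = 579012 / 1247850 = 0.46401

0.46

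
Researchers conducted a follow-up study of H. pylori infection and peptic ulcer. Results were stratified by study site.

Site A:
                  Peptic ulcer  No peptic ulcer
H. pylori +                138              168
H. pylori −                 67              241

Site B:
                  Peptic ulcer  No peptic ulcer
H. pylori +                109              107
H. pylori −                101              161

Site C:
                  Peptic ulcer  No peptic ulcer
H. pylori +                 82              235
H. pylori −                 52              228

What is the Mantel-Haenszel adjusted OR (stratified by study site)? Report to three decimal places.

OR_MH = Σ(aᵢdᵢ/nᵢ) / Σ(bᵢcᵢ/nᵢ), where nᵢ is the stratum total.
Stratum 1 (Site A): n = 614; a·d/n = 138·241/614 = 54.1661; b·c/n = 168·67/614 = 18.3322
Stratum 2 (Site B): n = 478; a·d/n = 109·161/478 = 36.7134; b·c/n = 107·101/478 = 22.6088
Stratum 3 (Site C): n = 597; a·d/n = 82·228/597 = 31.3166; b·c/n = 235·52/597 = 20.4690
OR_MH = (54.1661 + 36.7134 + 31.3166) / (18.3322 + 22.6088 + 20.4690) = 122.1961 / 61.4100 = 1.98984

1.990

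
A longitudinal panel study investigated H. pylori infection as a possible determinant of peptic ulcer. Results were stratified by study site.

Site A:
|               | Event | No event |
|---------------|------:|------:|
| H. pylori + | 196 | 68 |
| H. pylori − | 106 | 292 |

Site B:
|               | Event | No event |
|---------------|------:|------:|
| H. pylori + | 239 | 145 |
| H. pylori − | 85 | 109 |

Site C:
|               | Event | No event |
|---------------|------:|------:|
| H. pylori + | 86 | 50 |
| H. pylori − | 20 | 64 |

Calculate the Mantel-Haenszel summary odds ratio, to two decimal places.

OR_MH = Σ(aᵢdᵢ/nᵢ) / Σ(bᵢcᵢ/nᵢ), where nᵢ is the stratum total.
Stratum 1 (Site A): n = 662; a·d/n = 196·292/662 = 86.4532; b·c/n = 68·106/662 = 10.8882
Stratum 2 (Site B): n = 578; a·d/n = 239·109/578 = 45.0709; b·c/n = 145·85/578 = 21.3235
Stratum 3 (Site C): n = 220; a·d/n = 86·64/220 = 25.0182; b·c/n = 50·20/220 = 4.5455
OR_MH = (86.4532 + 45.0709 + 25.0182) / (10.8882 + 21.3235 + 4.5455) = 156.5423 / 36.7572 = 4.25882

4.26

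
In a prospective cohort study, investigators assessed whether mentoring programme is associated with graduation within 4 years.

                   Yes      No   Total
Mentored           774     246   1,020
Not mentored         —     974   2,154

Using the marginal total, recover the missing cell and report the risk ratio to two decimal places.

The missing cell is in the unexposed row: 2154 − 974 = 1180.
So a = 774, b = 246, c = 1180, d = 974.
RR = [a/(a+b)] / [c/(c+d)] = (774/1020) / (1180/2154) = 0.75882/0.54782 = 1.38517

1.39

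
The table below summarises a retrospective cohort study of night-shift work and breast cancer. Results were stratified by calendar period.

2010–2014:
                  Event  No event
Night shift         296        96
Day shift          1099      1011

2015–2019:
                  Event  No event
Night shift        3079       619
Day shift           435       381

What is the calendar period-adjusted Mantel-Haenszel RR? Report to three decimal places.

1.525

RR_MH = Σ(aᵢ·n₀ᵢ/nᵢ) / Σ(cᵢ·n₁ᵢ/nᵢ), with n₁ᵢ = aᵢ+bᵢ (exposed), n₀ᵢ = cᵢ+dᵢ (unexposed), nᵢ = n₁ᵢ+n₀ᵢ.
Stratum 1 (2010–2014): n₁ = 392, n₀ = 2110, n = 2502; a·n₀/n = 296·2110/2502 = 249.6243; c·n₁/n = 1099·392/2502 = 172.1855
Stratum 2 (2015–2019): n₁ = 3698, n₀ = 816, n = 4514; a·n₀/n = 3079·816/4514 = 556.5937; c·n₁/n = 435·3698/4514 = 356.3646
RR_MH = (249.6243 + 556.5937) / (172.1855 + 356.3646) = 806.2180 / 528.5501 = 1.52534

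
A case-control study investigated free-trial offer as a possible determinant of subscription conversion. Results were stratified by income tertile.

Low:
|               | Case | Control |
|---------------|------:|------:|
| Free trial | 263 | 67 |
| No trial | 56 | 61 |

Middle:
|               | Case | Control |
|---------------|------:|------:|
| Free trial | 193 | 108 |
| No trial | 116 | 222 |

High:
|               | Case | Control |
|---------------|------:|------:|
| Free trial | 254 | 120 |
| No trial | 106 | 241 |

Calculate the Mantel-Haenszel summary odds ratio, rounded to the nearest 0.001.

4.116

OR_MH = Σ(aᵢdᵢ/nᵢ) / Σ(bᵢcᵢ/nᵢ), where nᵢ is the stratum total.
Stratum 1 (Low): n = 447; a·d/n = 263·61/447 = 35.8904; b·c/n = 67·56/447 = 8.3937
Stratum 2 (Middle): n = 639; a·d/n = 193·222/639 = 67.0516; b·c/n = 108·116/639 = 19.6056
Stratum 3 (High): n = 721; a·d/n = 254·241/721 = 84.9015; b·c/n = 120·106/721 = 17.6422
OR_MH = (35.8904 + 67.0516 + 84.9015) / (8.3937 + 19.6056 + 17.6422) = 187.8435 / 45.6415 = 4.11563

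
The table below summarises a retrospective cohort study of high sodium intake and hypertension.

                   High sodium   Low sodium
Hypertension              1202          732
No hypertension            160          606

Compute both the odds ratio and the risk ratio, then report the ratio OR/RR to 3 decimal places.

Reading the table with exposure as columns: a = 1202 (High sodium, case), b = 160 (High sodium, non-case), c = 732 (Low sodium, case), d = 606.
OR = (1202·606)/(160·732) = 728412/117120 = 6.21936
Risk in exposed = 1202/1362 = 0.88253; risk in unexposed = 732/1338 = 0.54709; RR = 1.61314
OR/RR = 6.21936 / 1.61314 = 3.85544
The outcome is not rare, so the OR lies further from 1 than the RR.

3.855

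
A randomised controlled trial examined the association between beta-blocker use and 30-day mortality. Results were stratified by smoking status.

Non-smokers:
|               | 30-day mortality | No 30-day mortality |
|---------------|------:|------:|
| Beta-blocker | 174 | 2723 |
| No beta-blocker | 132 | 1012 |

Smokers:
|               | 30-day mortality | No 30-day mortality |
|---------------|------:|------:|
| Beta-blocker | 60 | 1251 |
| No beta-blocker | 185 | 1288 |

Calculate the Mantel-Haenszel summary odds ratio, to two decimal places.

OR_MH = Σ(aᵢdᵢ/nᵢ) / Σ(bᵢcᵢ/nᵢ), where nᵢ is the stratum total.
Stratum 1 (Non-smokers): n = 4041; a·d/n = 174·1012/4041 = 43.5754; b·c/n = 2723·132/4041 = 88.9473
Stratum 2 (Smokers): n = 2784; a·d/n = 60·1288/2784 = 27.7586; b·c/n = 1251·185/2784 = 83.1304
OR_MH = (43.5754 + 27.7586) / (88.9473 + 83.1304) = 71.3340 / 172.0777 = 0.41455

0.41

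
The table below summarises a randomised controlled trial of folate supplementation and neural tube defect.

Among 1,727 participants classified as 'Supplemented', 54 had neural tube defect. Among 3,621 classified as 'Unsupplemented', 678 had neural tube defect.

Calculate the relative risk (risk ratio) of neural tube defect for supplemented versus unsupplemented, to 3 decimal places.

0.167

From the description: a = 54, b = 1673, c = 678, d = 2943.
Risk in exposed = 54/1727 = 0.03127; risk in unexposed = 678/3621 = 0.18724.
RR = 0.03127 / 0.18724 = 0.16699
The risk is 83% lower among the exposed than among the unexposed.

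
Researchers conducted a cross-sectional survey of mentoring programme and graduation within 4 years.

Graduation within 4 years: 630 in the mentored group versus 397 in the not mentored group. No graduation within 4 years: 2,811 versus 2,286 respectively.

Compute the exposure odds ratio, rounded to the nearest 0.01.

1.29

From the description: a = 630, b = 2811, c = 397, d = 2286.
OR = (a·d)/(b·c) = (630 × 2286) / (2811 × 397) = 1440180 / 1115967 = 1.29052
The odds of graduation within 4 years are about 1.29 times as high in the mentored group.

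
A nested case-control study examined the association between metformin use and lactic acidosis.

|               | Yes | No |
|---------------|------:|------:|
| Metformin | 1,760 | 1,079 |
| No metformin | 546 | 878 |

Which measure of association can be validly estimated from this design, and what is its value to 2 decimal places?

2.62

Cells: a = 1760, b = 1079, c = 546, d = 878.
This is a nested case-control study: participants were sampled on outcome status, so risks in the source population cannot be estimated directly — relative risk is not valid here. The odds ratio is the appropriate measure.
OR = (a·d)/(b·c) = (1760 × 878) / (1079 × 546) = 1545280 / 589134 = 2.62297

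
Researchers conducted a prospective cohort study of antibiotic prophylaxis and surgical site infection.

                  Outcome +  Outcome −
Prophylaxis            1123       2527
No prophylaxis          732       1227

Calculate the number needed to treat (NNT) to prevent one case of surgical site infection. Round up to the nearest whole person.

16

Risk in treated group = 1123/3650 = 0.30767; risk in control = 732/1959 = 0.37366.
Absolute risk reduction = 0.37366 − 0.30767 = 0.06599
NNT = 1 / ARR = 1 / 0.06599 = 15.154 → round up → 16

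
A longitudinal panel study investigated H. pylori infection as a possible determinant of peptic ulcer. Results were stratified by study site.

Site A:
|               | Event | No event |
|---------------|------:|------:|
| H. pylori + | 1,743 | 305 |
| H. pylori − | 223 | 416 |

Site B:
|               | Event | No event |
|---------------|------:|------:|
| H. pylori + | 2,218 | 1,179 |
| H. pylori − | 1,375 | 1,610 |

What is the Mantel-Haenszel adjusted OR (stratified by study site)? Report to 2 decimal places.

2.97

OR_MH = Σ(aᵢdᵢ/nᵢ) / Σ(bᵢcᵢ/nᵢ), where nᵢ is the stratum total.
Stratum 1 (Site A): n = 2687; a·d/n = 1743·416/2687 = 269.8504; b·c/n = 305·223/2687 = 25.3126
Stratum 2 (Site B): n = 6382; a·d/n = 2218·1610/6382 = 559.5393; b·c/n = 1179·1375/6382 = 254.0152
OR_MH = (269.8504 + 559.5393) / (25.3126 + 254.0152) = 829.3897 / 279.3278 = 2.96923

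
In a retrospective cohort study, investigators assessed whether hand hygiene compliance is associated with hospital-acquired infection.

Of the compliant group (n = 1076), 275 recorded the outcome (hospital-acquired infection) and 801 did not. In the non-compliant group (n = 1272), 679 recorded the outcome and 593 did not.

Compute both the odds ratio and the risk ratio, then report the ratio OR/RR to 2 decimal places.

From the description: a = 275, b = 801, c = 679, d = 593.
OR = (275·593)/(801·679) = 163075/543879 = 0.29984
Risk in exposed = 275/1076 = 0.25558; risk in unexposed = 679/1272 = 0.53381; RR = 0.47878
OR/RR = 0.29984 / 0.47878 = 0.62625
The outcome is not rare, so the OR lies further from 1 than the RR.

0.63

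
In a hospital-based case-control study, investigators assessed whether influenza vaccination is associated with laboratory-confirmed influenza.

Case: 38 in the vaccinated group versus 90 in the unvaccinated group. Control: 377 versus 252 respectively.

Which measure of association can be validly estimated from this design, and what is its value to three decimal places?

0.282

From the description: a = 38, b = 377, c = 90, d = 252.
This is a hospital-based case-control study: participants were sampled on outcome status, so risks in the source population cannot be estimated directly — relative risk is not valid here. The odds ratio is the appropriate measure.
OR = (a·d)/(b·c) = (38 × 252) / (377 × 90) = 9576 / 33930 = 0.28223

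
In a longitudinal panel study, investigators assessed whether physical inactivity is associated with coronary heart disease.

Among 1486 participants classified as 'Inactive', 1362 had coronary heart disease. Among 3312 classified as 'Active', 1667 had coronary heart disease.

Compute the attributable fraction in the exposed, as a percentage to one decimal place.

45.1

From the description: a = 1362, b = 124, c = 1667, d = 1645.
Risk in exposed = 1362/1486 = 0.91655; risk in unexposed = 1667/3312 = 0.50332.
RR = 0.91655/0.50332 = 1.82101
AR% = (RR − 1)/RR × 100 = (1.82101 − 1)/1.82101 × 100 = 45.0855%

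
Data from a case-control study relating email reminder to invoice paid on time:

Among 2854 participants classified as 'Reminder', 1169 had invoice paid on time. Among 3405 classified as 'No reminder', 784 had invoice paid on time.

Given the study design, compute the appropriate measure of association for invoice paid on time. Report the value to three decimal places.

From the description: a = 1169, b = 1685, c = 784, d = 2621.
This is a case-control study: participants were sampled on outcome status, so risks in the source population cannot be estimated directly — relative risk is not valid here. The odds ratio is the appropriate measure.
OR = (a·d)/(b·c) = (1169 × 2621) / (1685 × 784) = 3063949 / 1321040 = 2.31935

2.319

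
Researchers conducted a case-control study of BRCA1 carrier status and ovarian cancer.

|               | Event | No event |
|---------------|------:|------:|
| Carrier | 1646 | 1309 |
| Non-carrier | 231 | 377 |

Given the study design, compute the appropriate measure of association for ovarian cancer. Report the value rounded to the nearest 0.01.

Cells: a = 1646, b = 1309, c = 231, d = 377.
This is a case-control study: participants were sampled on outcome status, so risks in the source population cannot be estimated directly — relative risk is not valid here. The odds ratio is the appropriate measure.
OR = (a·d)/(b·c) = (1646 × 377) / (1309 × 231) = 620542 / 302379 = 2.05220

2.05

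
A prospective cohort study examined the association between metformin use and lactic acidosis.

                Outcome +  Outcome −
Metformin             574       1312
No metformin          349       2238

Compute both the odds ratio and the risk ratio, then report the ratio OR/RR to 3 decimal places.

Cells: a = 574, b = 1312, c = 349, d = 2238.
OR = (574·2238)/(1312·349) = 1284612/457888 = 2.80552
Risk in exposed = 574/1886 = 0.30435; risk in unexposed = 349/2587 = 0.13491; RR = 2.25601
OR/RR = 2.80552 / 2.25601 = 1.24357
The outcome is not rare, so the OR lies further from 1 than the RR.

1.244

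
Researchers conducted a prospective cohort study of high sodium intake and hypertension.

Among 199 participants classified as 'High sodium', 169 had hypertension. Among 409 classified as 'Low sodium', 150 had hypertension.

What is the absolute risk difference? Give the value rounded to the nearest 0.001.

0.482

From the description: a = 169, b = 30, c = 150, d = 259.
Risk in exposed = 169/199 = 0.849246; risk in unexposed = 150/409 = 0.366748.
Risk difference = 0.849246 − 0.366748 = 0.482498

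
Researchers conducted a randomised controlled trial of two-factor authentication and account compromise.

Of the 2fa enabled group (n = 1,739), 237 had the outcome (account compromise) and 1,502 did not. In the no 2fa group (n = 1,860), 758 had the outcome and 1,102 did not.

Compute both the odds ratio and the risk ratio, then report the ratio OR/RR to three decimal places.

0.686

From the description: a = 237, b = 1502, c = 758, d = 1102.
OR = (237·1102)/(1502·758) = 261174/1138516 = 0.22940
Risk in exposed = 237/1739 = 0.13629; risk in unexposed = 758/1860 = 0.40753; RR = 0.33442
OR/RR = 0.22940 / 0.33442 = 0.68596
The outcome is not rare, so the OR lies further from 1 than the RR.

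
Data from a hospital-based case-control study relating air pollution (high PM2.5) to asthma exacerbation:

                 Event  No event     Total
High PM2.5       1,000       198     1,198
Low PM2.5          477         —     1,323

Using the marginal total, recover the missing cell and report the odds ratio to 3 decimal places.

The missing cell is in the unexposed row: 1323 − 477 = 846.
So a = 1000, b = 198, c = 477, d = 846.
OR = (a·d)/(b·c) = (1000 × 846) / (198 × 477) = 846000 / 94446 = 8.95750

8.957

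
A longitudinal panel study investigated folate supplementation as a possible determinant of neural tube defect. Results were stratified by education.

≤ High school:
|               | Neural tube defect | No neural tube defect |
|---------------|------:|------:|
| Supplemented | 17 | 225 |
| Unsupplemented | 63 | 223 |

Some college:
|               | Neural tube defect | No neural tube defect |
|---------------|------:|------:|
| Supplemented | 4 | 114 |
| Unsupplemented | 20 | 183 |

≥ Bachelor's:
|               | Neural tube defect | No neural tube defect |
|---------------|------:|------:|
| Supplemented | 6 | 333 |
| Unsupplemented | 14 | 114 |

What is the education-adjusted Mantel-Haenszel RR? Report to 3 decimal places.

RR_MH = Σ(aᵢ·n₀ᵢ/nᵢ) / Σ(cᵢ·n₁ᵢ/nᵢ), with n₁ᵢ = aᵢ+bᵢ (exposed), n₀ᵢ = cᵢ+dᵢ (unexposed), nᵢ = n₁ᵢ+n₀ᵢ.
Stratum 1 (≤ High school): n₁ = 242, n₀ = 286, n = 528; a·n₀/n = 17·286/528 = 9.2083; c·n₁/n = 63·242/528 = 28.8750
Stratum 2 (Some college): n₁ = 118, n₀ = 203, n = 321; a·n₀/n = 4·203/321 = 2.5296; c·n₁/n = 20·118/321 = 7.3520
Stratum 3 (≥ Bachelor's): n₁ = 339, n₀ = 128, n = 467; a·n₀/n = 6·128/467 = 1.6445; c·n₁/n = 14·339/467 = 10.1627
RR_MH = (9.2083 + 2.5296 + 1.6445) / (28.8750 + 7.3520 + 10.1627) = 13.3825 / 46.3898 = 0.28848

0.288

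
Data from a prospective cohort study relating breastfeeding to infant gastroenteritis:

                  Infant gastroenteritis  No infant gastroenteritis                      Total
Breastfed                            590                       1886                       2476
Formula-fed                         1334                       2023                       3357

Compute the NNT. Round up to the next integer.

Risk in treated group = 590/2476 = 0.23829; risk in control = 1334/3357 = 0.39738.
Absolute risk reduction = 0.39738 − 0.23829 = 0.15909
NNT = 1 / ARR = 1 / 0.15909 = 6.286 → round up → 7

7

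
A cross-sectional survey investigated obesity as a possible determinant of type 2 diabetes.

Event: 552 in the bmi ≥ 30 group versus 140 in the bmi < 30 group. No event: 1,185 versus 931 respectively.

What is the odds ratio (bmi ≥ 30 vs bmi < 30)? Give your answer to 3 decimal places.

3.098

From the description: a = 552, b = 1185, c = 140, d = 931.
OR = (a·d)/(b·c) = (552 × 931) / (1185 × 140) = 513912 / 165900 = 3.09772
The odds of type 2 diabetes are about 3.10 times as high in the bmi ≥ 30 group.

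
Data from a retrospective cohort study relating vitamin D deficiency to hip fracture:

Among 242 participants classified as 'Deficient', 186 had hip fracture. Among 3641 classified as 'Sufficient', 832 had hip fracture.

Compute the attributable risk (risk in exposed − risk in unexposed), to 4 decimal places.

0.5401

From the description: a = 186, b = 56, c = 832, d = 2809.
Risk in exposed = 186/242 = 0.768595; risk in unexposed = 832/3641 = 0.228509.
Risk difference = 0.768595 − 0.228509 = 0.540086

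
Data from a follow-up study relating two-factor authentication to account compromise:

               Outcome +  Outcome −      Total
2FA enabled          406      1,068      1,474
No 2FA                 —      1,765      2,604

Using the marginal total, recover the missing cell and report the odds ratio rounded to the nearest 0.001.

0.800

The missing cell is in the unexposed row: 2604 − 1765 = 839.
So a = 406, b = 1068, c = 839, d = 1765.
OR = (a·d)/(b·c) = (406 × 1765) / (1068 × 839) = 716590 / 896052 = 0.79972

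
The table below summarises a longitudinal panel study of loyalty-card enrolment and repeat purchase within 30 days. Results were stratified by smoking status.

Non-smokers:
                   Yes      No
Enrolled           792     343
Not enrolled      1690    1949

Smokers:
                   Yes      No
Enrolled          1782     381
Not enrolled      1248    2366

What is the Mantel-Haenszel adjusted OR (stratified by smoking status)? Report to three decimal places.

OR_MH = Σ(aᵢdᵢ/nᵢ) / Σ(bᵢcᵢ/nᵢ), where nᵢ is the stratum total.
Stratum 1 (Non-smokers): n = 4774; a·d/n = 792·1949/4774 = 323.3364; b·c/n = 343·1690/4774 = 121.4223
Stratum 2 (Smokers): n = 5777; a·d/n = 1782·2366/5777 = 729.8272; b·c/n = 381·1248/5777 = 82.3071
OR_MH = (323.3364 + 729.8272) / (121.4223 + 82.3071) = 1053.1637 / 203.7294 = 5.16942

5.169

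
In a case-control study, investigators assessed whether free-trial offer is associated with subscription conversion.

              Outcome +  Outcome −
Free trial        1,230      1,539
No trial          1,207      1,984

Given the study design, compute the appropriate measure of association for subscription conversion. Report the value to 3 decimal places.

1.314

Cells: a = 1230, b = 1539, c = 1207, d = 1984.
This is a case-control study: participants were sampled on outcome status, so risks in the source population cannot be estimated directly — relative risk is not valid here. The odds ratio is the appropriate measure.
OR = (a·d)/(b·c) = (1230 × 1984) / (1539 × 1207) = 2440320 / 1857573 = 1.31371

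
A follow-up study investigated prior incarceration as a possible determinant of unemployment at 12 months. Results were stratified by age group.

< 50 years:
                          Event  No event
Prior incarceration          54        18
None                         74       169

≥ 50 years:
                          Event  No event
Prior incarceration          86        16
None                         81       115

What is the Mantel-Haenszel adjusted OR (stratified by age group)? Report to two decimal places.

7.25

OR_MH = Σ(aᵢdᵢ/nᵢ) / Σ(bᵢcᵢ/nᵢ), where nᵢ is the stratum total.
Stratum 1 (< 50 years): n = 315; a·d/n = 54·169/315 = 28.9714; b·c/n = 18·74/315 = 4.2286
Stratum 2 (≥ 50 years): n = 298; a·d/n = 86·115/298 = 33.1879; b·c/n = 16·81/298 = 4.3490
OR_MH = (28.9714 + 33.1879) / (4.2286 + 4.3490) = 62.1593 / 8.5776 = 7.24674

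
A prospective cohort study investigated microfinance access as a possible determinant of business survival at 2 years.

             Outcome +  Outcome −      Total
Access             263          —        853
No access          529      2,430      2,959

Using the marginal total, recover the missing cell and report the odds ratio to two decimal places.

2.05

The missing cell is in the exposed row: 853 − 263 = 590.
So a = 263, b = 590, c = 529, d = 2430.
OR = (a·d)/(b·c) = (263 × 2430) / (590 × 529) = 639090 / 312110 = 2.04764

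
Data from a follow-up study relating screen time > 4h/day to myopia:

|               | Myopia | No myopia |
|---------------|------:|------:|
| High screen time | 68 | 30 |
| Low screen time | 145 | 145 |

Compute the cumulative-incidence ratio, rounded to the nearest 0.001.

1.388

Cells: a = 68, b = 30, c = 145, d = 145.
Risk in exposed = 68/98 = 0.69388; risk in unexposed = 145/290 = 0.50000.
RR = 0.69388 / 0.50000 = 1.38776
The risk among the exposed is 1.39 times that among the unexposed.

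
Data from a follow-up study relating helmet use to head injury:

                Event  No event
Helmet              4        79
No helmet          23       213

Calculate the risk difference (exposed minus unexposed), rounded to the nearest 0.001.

Cells: a = 4, b = 79, c = 23, d = 213.
Risk in exposed = 4/83 = 0.048193; risk in unexposed = 23/236 = 0.097458.
Risk difference = 0.048193 − 0.097458 = -0.049265

-0.049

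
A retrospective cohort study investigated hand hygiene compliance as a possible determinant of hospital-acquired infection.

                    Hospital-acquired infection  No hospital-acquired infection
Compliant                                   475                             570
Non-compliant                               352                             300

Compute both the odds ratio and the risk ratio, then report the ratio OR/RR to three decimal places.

Cells: a = 475, b = 570, c = 352, d = 300.
OR = (475·300)/(570·352) = 142500/200640 = 0.71023
Risk in exposed = 475/1045 = 0.45455; risk in unexposed = 352/652 = 0.53988; RR = 0.84194
OR/RR = 0.71023 / 0.84194 = 0.84356
The outcome is not rare, so the OR lies further from 1 than the RR.

0.844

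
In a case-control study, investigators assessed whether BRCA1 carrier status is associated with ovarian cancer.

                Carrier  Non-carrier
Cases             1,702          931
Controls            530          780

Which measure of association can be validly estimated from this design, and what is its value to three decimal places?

2.690

Reading the table with exposure as columns: a = 1702 (Carrier, case), b = 530 (Carrier, non-case), c = 931 (Non-carrier, case), d = 780.
This is a case-control study: participants were sampled on outcome status, so risks in the source population cannot be estimated directly — relative risk is not valid here. The odds ratio is the appropriate measure.
OR = (a·d)/(b·c) = (1702 × 780) / (530 × 931) = 1327560 / 493430 = 2.69047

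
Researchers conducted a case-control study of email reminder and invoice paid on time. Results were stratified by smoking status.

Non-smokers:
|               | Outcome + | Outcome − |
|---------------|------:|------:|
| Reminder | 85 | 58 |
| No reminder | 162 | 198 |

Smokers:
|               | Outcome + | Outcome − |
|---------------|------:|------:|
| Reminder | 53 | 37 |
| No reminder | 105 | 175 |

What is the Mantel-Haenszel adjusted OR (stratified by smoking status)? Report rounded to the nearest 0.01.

OR_MH = Σ(aᵢdᵢ/nᵢ) / Σ(bᵢcᵢ/nᵢ), where nᵢ is the stratum total.
Stratum 1 (Non-smokers): n = 503; a·d/n = 85·198/503 = 33.4592; b·c/n = 58·162/503 = 18.6799
Stratum 2 (Smokers): n = 370; a·d/n = 53·175/370 = 25.0676; b·c/n = 37·105/370 = 10.5000
OR_MH = (33.4592 + 25.0676) / (18.6799 + 10.5000) = 58.5268 / 29.1799 = 2.00572

2.01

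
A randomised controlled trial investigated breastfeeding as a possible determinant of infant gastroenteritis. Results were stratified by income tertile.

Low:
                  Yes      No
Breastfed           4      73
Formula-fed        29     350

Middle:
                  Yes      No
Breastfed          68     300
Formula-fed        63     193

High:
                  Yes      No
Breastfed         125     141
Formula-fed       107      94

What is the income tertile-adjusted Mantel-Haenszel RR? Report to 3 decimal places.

0.825

RR_MH = Σ(aᵢ·n₀ᵢ/nᵢ) / Σ(cᵢ·n₁ᵢ/nᵢ), with n₁ᵢ = aᵢ+bᵢ (exposed), n₀ᵢ = cᵢ+dᵢ (unexposed), nᵢ = n₁ᵢ+n₀ᵢ.
Stratum 1 (Low): n₁ = 77, n₀ = 379, n = 456; a·n₀/n = 4·379/456 = 3.3246; c·n₁/n = 29·77/456 = 4.8969
Stratum 2 (Middle): n₁ = 368, n₀ = 256, n = 624; a·n₀/n = 68·256/624 = 27.8974; c·n₁/n = 63·368/624 = 37.1538
Stratum 3 (High): n₁ = 266, n₀ = 201, n = 467; a·n₀/n = 125·201/467 = 53.8009; c·n₁/n = 107·266/467 = 60.9465
RR_MH = (3.3246 + 27.8974 + 53.8009) / (4.8969 + 37.1538 + 60.9465) = 85.0229 / 102.9972 = 0.82549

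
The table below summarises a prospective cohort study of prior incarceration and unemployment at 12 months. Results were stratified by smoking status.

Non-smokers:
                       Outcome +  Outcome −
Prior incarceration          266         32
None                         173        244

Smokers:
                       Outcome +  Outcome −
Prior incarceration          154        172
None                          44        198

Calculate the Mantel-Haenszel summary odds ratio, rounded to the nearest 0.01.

6.86

OR_MH = Σ(aᵢdᵢ/nᵢ) / Σ(bᵢcᵢ/nᵢ), where nᵢ is the stratum total.
Stratum 1 (Non-smokers): n = 715; a·d/n = 266·244/715 = 90.7748; b·c/n = 32·173/715 = 7.7427
Stratum 2 (Smokers): n = 568; a·d/n = 154·198/568 = 53.6831; b·c/n = 172·44/568 = 13.3239
OR_MH = (90.7748 + 53.6831) / (7.7427 + 13.3239) = 144.4579 / 21.0666 = 6.85720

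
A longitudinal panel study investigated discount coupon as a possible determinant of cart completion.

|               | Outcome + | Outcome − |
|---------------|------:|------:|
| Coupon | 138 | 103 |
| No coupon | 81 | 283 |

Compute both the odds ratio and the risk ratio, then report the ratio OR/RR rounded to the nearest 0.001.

1.819

Cells: a = 138, b = 103, c = 81, d = 283.
OR = (138·283)/(103·81) = 39054/8343 = 4.68105
Risk in exposed = 138/241 = 0.57261; risk in unexposed = 81/364 = 0.22253; RR = 2.57323
OR/RR = 4.68105 / 2.57323 = 1.81913
The outcome is not rare, so the OR lies further from 1 than the RR.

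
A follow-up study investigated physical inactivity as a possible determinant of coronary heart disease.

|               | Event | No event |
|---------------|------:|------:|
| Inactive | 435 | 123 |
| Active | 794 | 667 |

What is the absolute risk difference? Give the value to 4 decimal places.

0.2361

Cells: a = 435, b = 123, c = 794, d = 667.
Risk in exposed = 435/558 = 0.779570; risk in unexposed = 794/1461 = 0.543463.
Risk difference = 0.779570 − 0.543463 = 0.236107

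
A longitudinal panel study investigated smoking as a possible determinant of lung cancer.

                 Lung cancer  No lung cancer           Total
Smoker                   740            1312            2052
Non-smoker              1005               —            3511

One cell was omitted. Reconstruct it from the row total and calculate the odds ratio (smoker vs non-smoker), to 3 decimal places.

The missing cell is in the unexposed row: 3511 − 1005 = 2506.
So a = 740, b = 1312, c = 1005, d = 2506.
OR = (a·d)/(b·c) = (740 × 2506) / (1312 × 1005) = 1854440 / 1318560 = 1.40641

1.406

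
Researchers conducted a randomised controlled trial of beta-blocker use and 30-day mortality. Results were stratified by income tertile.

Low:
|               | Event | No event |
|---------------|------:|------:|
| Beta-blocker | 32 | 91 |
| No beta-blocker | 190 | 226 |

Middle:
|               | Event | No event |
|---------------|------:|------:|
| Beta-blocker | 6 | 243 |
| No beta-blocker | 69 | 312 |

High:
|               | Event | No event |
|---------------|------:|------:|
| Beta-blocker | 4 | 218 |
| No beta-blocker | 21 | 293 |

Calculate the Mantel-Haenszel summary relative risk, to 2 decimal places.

0.39

RR_MH = Σ(aᵢ·n₀ᵢ/nᵢ) / Σ(cᵢ·n₁ᵢ/nᵢ), with n₁ᵢ = aᵢ+bᵢ (exposed), n₀ᵢ = cᵢ+dᵢ (unexposed), nᵢ = n₁ᵢ+n₀ᵢ.
Stratum 1 (Low): n₁ = 123, n₀ = 416, n = 539; a·n₀/n = 32·416/539 = 24.6976; c·n₁/n = 190·123/539 = 43.3581
Stratum 2 (Middle): n₁ = 249, n₀ = 381, n = 630; a·n₀/n = 6·381/630 = 3.6286; c·n₁/n = 69·249/630 = 27.2714
Stratum 3 (High): n₁ = 222, n₀ = 314, n = 536; a·n₀/n = 4·314/536 = 2.3433; c·n₁/n = 21·222/536 = 8.6978
RR_MH = (24.6976 + 3.6286 + 2.3433) / (43.3581 + 27.2714 + 8.6978) = 30.6694 / 79.3273 = 0.38662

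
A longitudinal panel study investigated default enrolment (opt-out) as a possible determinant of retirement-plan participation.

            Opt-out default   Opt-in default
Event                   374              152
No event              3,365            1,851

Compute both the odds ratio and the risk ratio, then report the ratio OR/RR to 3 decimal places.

Reading the table with exposure as columns: a = 374 (Opt-out default, case), b = 3365 (Opt-out default, non-case), c = 152 (Opt-in default, case), d = 1851.
OR = (374·1851)/(3365·152) = 692274/511480 = 1.35347
Risk in exposed = 374/3739 = 0.10003; risk in unexposed = 152/2003 = 0.07589; RR = 1.31812
OR/RR = 1.35347 / 1.31812 = 1.02682
The outcome is not rare, so the OR lies further from 1 than the RR.

1.027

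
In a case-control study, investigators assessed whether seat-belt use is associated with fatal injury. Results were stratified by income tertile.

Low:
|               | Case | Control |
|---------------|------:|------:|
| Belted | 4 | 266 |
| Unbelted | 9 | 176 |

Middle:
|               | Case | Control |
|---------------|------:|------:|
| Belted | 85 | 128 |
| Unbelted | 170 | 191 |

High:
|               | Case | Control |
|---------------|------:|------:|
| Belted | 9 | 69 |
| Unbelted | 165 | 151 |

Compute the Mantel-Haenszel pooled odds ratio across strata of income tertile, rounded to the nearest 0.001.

0.462

OR_MH = Σ(aᵢdᵢ/nᵢ) / Σ(bᵢcᵢ/nᵢ), where nᵢ is the stratum total.
Stratum 1 (Low): n = 455; a·d/n = 4·176/455 = 1.5473; b·c/n = 266·9/455 = 5.2615
Stratum 2 (Middle): n = 574; a·d/n = 85·191/574 = 28.2840; b·c/n = 128·170/574 = 37.9094
Stratum 3 (High): n = 394; a·d/n = 9·151/394 = 3.4492; b·c/n = 69·165/394 = 28.8959
OR_MH = (1.5473 + 28.2840 + 3.4492) / (5.2615 + 37.9094 + 28.8959) = 33.2805 / 72.0669 = 0.46180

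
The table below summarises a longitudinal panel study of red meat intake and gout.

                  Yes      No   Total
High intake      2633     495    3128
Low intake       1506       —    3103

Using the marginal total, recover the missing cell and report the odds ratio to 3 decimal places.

The missing cell is in the unexposed row: 3103 − 1506 = 1597.
So a = 2633, b = 495, c = 1506, d = 1597.
OR = (a·d)/(b·c) = (2633 × 1597) / (495 × 1506) = 4204901 / 745470 = 5.64060

5.641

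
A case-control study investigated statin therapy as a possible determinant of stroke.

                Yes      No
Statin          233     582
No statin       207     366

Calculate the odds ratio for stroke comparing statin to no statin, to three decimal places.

Cells: a = 233, b = 582, c = 207, d = 366.
OR = (a·d)/(b·c) = (233 × 366) / (582 × 207) = 85278 / 120474 = 0.70785
Exposure is associated with lower odds of stroke (OR = 0.71 < 1).

0.708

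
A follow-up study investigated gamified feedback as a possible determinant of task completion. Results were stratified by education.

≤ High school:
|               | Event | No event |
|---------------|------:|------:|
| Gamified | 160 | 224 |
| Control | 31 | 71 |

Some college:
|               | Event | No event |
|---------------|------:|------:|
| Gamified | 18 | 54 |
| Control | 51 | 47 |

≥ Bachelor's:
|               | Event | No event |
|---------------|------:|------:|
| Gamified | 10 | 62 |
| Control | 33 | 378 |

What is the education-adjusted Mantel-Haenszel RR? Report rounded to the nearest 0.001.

RR_MH = Σ(aᵢ·n₀ᵢ/nᵢ) / Σ(cᵢ·n₁ᵢ/nᵢ), with n₁ᵢ = aᵢ+bᵢ (exposed), n₀ᵢ = cᵢ+dᵢ (unexposed), nᵢ = n₁ᵢ+n₀ᵢ.
Stratum 1 (≤ High school): n₁ = 384, n₀ = 102, n = 486; a·n₀/n = 160·102/486 = 33.5802; c·n₁/n = 31·384/486 = 24.4938
Stratum 2 (Some college): n₁ = 72, n₀ = 98, n = 170; a·n₀/n = 18·98/170 = 10.3765; c·n₁/n = 51·72/170 = 21.6000
Stratum 3 (≥ Bachelor's): n₁ = 72, n₀ = 411, n = 483; a·n₀/n = 10·411/483 = 8.5093; c·n₁/n = 33·72/483 = 4.9193
RR_MH = (33.5802 + 10.3765 + 8.5093) / (24.4938 + 21.6000 + 4.9193) = 52.4660 / 51.0131 = 1.02848

1.028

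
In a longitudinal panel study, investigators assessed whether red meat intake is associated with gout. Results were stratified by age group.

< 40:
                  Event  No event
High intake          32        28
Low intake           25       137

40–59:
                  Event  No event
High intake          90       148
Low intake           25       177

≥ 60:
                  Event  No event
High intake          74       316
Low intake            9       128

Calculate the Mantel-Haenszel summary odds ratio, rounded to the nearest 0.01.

OR_MH = Σ(aᵢdᵢ/nᵢ) / Σ(bᵢcᵢ/nᵢ), where nᵢ is the stratum total.
Stratum 1 (< 40): n = 222; a·d/n = 32·137/222 = 19.7477; b·c/n = 28·25/222 = 3.1532
Stratum 2 (40–59): n = 440; a·d/n = 90·177/440 = 36.2045; b·c/n = 148·25/440 = 8.4091
Stratum 3 (≥ 60): n = 527; a·d/n = 74·128/527 = 17.9734; b·c/n = 316·9/527 = 5.3966
OR_MH = (19.7477 + 36.2045 + 17.9734) / (3.1532 + 8.4091 + 5.3966) = 73.9257 / 16.9588 = 4.35913

4.36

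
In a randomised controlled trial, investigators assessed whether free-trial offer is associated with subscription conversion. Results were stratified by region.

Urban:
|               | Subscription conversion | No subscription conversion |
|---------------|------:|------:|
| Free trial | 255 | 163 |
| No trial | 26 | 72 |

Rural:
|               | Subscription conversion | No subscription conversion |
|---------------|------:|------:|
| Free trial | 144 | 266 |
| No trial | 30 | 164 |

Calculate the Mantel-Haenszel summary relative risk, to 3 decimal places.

RR_MH = Σ(aᵢ·n₀ᵢ/nᵢ) / Σ(cᵢ·n₁ᵢ/nᵢ), with n₁ᵢ = aᵢ+bᵢ (exposed), n₀ᵢ = cᵢ+dᵢ (unexposed), nᵢ = n₁ᵢ+n₀ᵢ.
Stratum 1 (Urban): n₁ = 418, n₀ = 98, n = 516; a·n₀/n = 255·98/516 = 48.4302; c·n₁/n = 26·418/516 = 21.0620
Stratum 2 (Rural): n₁ = 410, n₀ = 194, n = 604; a·n₀/n = 144·194/604 = 46.2517; c·n₁/n = 30·410/604 = 20.3642
RR_MH = (48.4302 + 46.2517) / (21.0620 + 20.3642) = 94.6819 / 41.4263 = 2.28555

2.286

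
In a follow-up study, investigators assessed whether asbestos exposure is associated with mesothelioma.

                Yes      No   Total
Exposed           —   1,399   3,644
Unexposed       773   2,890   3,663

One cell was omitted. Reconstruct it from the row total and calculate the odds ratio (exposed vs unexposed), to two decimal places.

6.00

The missing cell is in the exposed row: 3644 − 1399 = 2245.
So a = 2245, b = 1399, c = 773, d = 2890.
OR = (a·d)/(b·c) = (2245 × 2890) / (1399 × 773) = 6488050 / 1081427 = 5.99953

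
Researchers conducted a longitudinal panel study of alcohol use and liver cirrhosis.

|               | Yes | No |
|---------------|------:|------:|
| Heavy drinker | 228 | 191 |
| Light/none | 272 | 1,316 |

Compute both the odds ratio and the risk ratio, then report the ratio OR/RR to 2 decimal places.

1.82

Cells: a = 228, b = 191, c = 272, d = 1316.
OR = (228·1316)/(191·272) = 300048/51952 = 5.77549
Risk in exposed = 228/419 = 0.54415; risk in unexposed = 272/1588 = 0.17128; RR = 3.17689
OR/RR = 5.77549 / 3.17689 = 1.81797
The outcome is not rare, so the OR lies further from 1 than the RR.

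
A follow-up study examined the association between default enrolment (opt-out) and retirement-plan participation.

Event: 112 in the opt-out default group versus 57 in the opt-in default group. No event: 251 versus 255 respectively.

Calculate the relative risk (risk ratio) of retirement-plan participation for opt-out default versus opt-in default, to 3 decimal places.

1.689

From the description: a = 112, b = 251, c = 57, d = 255.
Risk in exposed = 112/363 = 0.30854; risk in unexposed = 57/312 = 0.18269.
RR = 0.30854 / 0.18269 = 1.68885
The risk among the exposed is 1.69 times that among the unexposed.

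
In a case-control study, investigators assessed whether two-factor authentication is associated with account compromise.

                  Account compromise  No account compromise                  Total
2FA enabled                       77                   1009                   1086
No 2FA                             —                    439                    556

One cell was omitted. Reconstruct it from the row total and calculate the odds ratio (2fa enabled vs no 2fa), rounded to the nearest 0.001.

The missing cell is in the unexposed row: 556 − 439 = 117.
So a = 77, b = 1009, c = 117, d = 439.
OR = (a·d)/(b·c) = (77 × 439) / (1009 × 117) = 33803 / 118053 = 0.28634

0.286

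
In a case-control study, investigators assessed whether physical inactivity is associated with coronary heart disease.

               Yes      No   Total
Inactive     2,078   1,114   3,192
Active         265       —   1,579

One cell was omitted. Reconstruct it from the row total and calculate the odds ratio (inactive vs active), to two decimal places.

The missing cell is in the unexposed row: 1579 − 265 = 1314.
So a = 2078, b = 1114, c = 265, d = 1314.
OR = (a·d)/(b·c) = (2078 × 1314) / (1114 × 265) = 2730492 / 295210 = 9.24932

9.25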